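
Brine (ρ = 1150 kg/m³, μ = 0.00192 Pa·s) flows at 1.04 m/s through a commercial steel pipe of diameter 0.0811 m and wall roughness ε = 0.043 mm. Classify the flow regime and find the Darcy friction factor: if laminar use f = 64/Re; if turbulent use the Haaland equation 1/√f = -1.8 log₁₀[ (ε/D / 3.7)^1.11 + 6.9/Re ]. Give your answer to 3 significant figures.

f ≈ 0.0223

Re = ρVD/μ = 1150·1.04·0.0811/0.00192 = 5.052e+04.
Re > 4000 → turbulent. ε/D = 4.3e-05/0.0811 = 0.00053; Haaland: 1/√f = -1.8 log₁₀[5.41e-05 + 0.000137] = 6.695, so f = 0.02231.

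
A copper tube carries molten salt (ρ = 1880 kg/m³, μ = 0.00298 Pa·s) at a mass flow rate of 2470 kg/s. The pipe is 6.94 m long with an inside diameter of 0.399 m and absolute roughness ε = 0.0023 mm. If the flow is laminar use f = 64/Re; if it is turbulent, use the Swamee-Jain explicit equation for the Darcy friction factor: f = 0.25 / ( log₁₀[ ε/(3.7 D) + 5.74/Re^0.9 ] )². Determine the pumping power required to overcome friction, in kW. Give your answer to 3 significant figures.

P ≈ 24.1 kW

A = πD²/4 = π(0.399)²/4 = 0.125 m²; mean velocity V = ṁ/(ρA) = 2470/(1880 · 0.125) = 10.51 m/s.
Reynolds number Re = ρVD/μ = 1880 · 10.51 · 0.399 / 0.00298 = 2.645e+06.
Re > 4000 → turbulent. Relative roughness ε/D = 2.3e-06/0.399 = 5.76e-06. Swamee-Jain: f = 0.25/(log₁₀[5.76e-06/3.7 + 5.74/2.645e+06^0.9])² = 0.25/(log₁₀[1.56e-06 + 9.52e-06])² = 0.25/(-4.955)² = 0.01018.
Darcy-Weisbach: ΔP = f(L/D)(ρV²/2) = 0.01018·(6.94/0.399)·(1880·10.51²/2) = 0.01018·17.39·1.038e+05 = 1.838e+04 Pa.
Q = ṁ/ρ = 2470/1880 = 1.314 m³/s.
Pumping power P = QΔP = 1.314·1.838e+04 = 24150 W = 24.1 kW.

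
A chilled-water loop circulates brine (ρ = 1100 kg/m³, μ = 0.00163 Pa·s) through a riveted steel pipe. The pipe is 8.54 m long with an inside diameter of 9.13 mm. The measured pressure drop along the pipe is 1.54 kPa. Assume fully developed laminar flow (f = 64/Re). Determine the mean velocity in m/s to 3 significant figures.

For laminar flow, f = 64/Re with Re = ρVD/μ, so Darcy-Weisbach reduces to ΔP = 32μLV/D². Solving for V: V = ΔP·D²/(32μL) = 1540·(0.00913)²/(32·0.00163·8.54) = 0.2882 m/s.
Check: Re = ρVD/μ = 1100·0.2882·0.00913/0.00163 = 1776 < 2300, so the laminar assumption holds.

V ≈ 0.288 m/s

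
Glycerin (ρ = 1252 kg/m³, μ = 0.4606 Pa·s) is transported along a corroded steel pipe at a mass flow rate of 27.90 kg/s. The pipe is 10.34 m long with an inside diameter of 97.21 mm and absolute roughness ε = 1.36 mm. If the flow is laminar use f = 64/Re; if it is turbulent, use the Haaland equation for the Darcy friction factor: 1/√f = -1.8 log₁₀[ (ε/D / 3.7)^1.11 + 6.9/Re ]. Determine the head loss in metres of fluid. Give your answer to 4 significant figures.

h_f ≈ 3.943 m

A = πD²/4 = π(0.09721)²/4 = 0.007422 m²; mean velocity V = ṁ/(ρA) = 27.9/(1252 · 0.007422) = 3.003 m/s.
Reynolds number Re = ρVD/μ = 1252 · 3.003 · 0.09721 / 0.461 = 793.4.
Re < 2300 → laminar flow, so f = 64/Re = 64/793.4 = 0.08067 (the turbulent correlation is not needed).
Darcy-Weisbach: ΔP = f(L/D)(ρV²/2) = 0.08067·(10.34/0.09721)·(1252·3.003²/2) = 0.08067·106.4·5644 = 4.842e+04 Pa.
Head loss h_f = ΔP/(ρg) = 4.842e+04/(1252·9.81) = 3.943 m.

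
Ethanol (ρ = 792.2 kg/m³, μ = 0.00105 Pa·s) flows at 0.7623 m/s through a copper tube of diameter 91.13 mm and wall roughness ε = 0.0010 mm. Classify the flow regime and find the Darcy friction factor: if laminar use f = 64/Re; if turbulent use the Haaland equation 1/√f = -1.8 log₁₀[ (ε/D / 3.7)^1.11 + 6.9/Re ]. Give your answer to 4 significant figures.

f ≈ 0.02052

Re = ρVD/μ = 792.2·0.7623·0.09113/0.00105 = 5.241e+04.
Re > 4000 → turbulent. ε/D = 1e-06/0.09113 = 1.1e-05; Haaland: 1/√f = -1.8 log₁₀[7.31e-07 + 0.000132] = 6.981, so f = 0.02052.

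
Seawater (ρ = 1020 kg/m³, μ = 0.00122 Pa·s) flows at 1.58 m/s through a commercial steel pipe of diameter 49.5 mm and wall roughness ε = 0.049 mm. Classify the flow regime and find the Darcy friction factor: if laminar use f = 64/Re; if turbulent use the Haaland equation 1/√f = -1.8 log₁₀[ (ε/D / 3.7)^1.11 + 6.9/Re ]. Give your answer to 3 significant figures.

Re = ρVD/μ = 1020·1.58·0.0495/0.00122 = 6.539e+04.
Re > 4000 → turbulent. ε/D = 4.9e-05/0.0495 = 0.00099; Haaland: 1/√f = -1.8 log₁₀[0.000108 + 0.000106] = 6.606, so f = 0.02291.

f ≈ 0.0229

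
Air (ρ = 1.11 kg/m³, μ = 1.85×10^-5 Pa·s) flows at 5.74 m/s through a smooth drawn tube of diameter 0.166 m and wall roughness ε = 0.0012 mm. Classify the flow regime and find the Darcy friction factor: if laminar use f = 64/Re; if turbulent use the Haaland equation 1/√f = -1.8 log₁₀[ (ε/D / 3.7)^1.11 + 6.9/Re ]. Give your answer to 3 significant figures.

f ≈ 0.0201

Re = ρVD/μ = 1.11·5.74·0.166/1.85e-05 = 5.717e+04.
Re > 4000 → turbulent. ε/D = 1.2e-06/0.166 = 7.23e-06; Haaland: 1/√f = -1.8 log₁₀[4.6e-07 + 0.000121] = 7.05, so f = 0.02012.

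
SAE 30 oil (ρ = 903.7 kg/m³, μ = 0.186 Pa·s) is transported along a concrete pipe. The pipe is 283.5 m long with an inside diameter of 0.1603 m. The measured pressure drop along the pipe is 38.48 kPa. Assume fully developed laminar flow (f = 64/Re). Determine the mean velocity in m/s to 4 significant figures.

For laminar flow, f = 64/Re with Re = ρVD/μ, so Darcy-Weisbach reduces to ΔP = 32μLV/D². Solving for V: V = ΔP·D²/(32μL) = 3.848e+04·(0.1603)²/(32·0.186·283.5) = 0.586 m/s.
Check: Re = ρVD/μ = 903.7·0.586·0.1603/0.186 = 456.4 < 2300, so the laminar assumption holds.

V ≈ 0.5860 m/s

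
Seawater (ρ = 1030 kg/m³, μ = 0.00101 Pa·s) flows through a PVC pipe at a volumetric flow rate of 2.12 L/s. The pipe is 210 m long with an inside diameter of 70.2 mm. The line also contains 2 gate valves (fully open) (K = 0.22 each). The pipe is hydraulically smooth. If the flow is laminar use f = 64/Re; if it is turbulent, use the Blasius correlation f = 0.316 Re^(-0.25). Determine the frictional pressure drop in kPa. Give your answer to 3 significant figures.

ΔP ≈ 10.4 kPa

Q = 2.12 L/s = 2.12/1000 = 0.00212 m³/s.
Cross-sectional area A = πD²/4 = π(0.0702)²/4 = 0.00387 m²; mean velocity V = Q/A = 0.00212/0.00387 = 0.5477 m/s.
Reynolds number Re = ρVD/μ = 1030 · 0.5477 · 0.0702 / 0.00101 = 3.921e+04.
Re > 4000 → turbulent. Smooth-pipe (Blasius): f = 0.316 Re^(-0.25) = 0.316/(3.921e+04)^0.25 = 0.02246.
Total minor-loss coefficient ΣK = 2·0.22 = 0.44.
ΔP = [f·L/D + ΣK]·(ρV²/2) = [0.02246·210/0.0702 + 0.44]·(1030·0.5477²/2) = [67.18 + 0.44]·154.5 = 1.045e+04 Pa.
ΔP = 1.045e+04 Pa = 10.4 kPa.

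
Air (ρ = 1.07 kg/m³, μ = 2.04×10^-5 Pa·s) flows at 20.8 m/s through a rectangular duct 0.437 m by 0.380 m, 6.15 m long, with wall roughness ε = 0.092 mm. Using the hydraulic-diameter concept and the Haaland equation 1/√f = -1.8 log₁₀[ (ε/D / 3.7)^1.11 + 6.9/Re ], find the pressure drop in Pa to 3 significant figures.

Hydraulic diameter D_h = 4A/P = 4·(0.437·0.38)/(2·(0.437+0.38)) = 0.6642/1.634 = 0.4065 m.
Re = ρVD_h/μ = 1.07·20.8·0.4065/2.04e-05 = 4.435e+05.
ε/D_h = 9.2e-05/0.4065 = 0.000226; Haaland gives 1/√f = -1.8 log₁₀[2.1e-05+1.56e-05] = 7.986, so f = 0.01568.
ΔP = f(L/D_h)(ρV²/2) = 0.01568·6.15/0.4065·231.5 = 54.91 Pa.

ΔP ≈ 54.9 Pa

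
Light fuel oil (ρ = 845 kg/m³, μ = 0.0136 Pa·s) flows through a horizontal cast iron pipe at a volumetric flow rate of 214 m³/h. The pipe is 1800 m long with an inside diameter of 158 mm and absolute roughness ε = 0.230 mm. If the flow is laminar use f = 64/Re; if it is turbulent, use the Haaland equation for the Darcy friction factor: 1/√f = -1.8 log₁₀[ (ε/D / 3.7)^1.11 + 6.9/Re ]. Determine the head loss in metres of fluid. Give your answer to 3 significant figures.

Q = 214 m³/h = 214/3600 = 0.05944 m³/s.
Cross-sectional area A = πD²/4 = π(0.158)²/4 = 0.01961 m²; mean velocity V = Q/A = 0.05944/0.01961 = 3.032 m/s.
Reynolds number Re = ρVD/μ = 845 · 3.032 · 0.158 / 0.0136 = 2.976e+04.
Re > 4000 → turbulent. Relative roughness ε/D = 0.00023/0.158 = 0.00146. Haaland: 1/√f = -1.8 log₁₀[(0.00146/3.7)^1.11 + 6.9/2.976e+04] = -1.8 log₁₀[0.000166 + 0.000232] = 6.12, so f = 0.0267.
Darcy-Weisbach: ΔP = f(L/D)(ρV²/2) = 0.0267·(1800/0.158)·(845·3.032²/2) = 0.0267·1.139e+04·3884 = 1.181e+06 Pa.
Head loss h_f = ΔP/(ρg) = 1.181e+06/(845·9.81) = 142 m.

h_f ≈ 142 m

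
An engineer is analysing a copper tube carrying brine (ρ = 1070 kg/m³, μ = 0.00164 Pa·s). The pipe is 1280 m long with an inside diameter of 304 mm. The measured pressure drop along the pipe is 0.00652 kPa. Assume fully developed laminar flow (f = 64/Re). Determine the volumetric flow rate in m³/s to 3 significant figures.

For laminar flow, f = 64/Re with Re = ρVD/μ, so Darcy-Weisbach reduces to ΔP = 32μLV/D². Solving for V: V = ΔP·D²/(32μL) = 6.52·(0.304)²/(32·0.00164·1280) = 0.00897 m/s.
Check: Re = ρVD/μ = 1070·0.00897·0.304/0.00164 = 1779 < 2300, so the laminar assumption holds.
Q = V·A = 0.00897·(π/4·0.304²) = 0.0006511 m³/s = 6.51×10^-4 m³/s.

Q ≈ 6.51×10^-4 m³/s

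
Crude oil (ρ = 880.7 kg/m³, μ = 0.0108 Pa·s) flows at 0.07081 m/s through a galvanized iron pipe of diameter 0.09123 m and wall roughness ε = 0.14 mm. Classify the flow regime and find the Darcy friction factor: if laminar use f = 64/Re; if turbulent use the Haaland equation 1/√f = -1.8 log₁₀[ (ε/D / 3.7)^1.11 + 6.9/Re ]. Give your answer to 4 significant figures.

Re = ρVD/μ = 880.7·0.07081·0.09123/0.0108 = 526.8.
Re < 2300 → laminar, so f = 64/Re = 0.1215 (roughness is irrelevant in laminar flow).

f ≈ 0.1215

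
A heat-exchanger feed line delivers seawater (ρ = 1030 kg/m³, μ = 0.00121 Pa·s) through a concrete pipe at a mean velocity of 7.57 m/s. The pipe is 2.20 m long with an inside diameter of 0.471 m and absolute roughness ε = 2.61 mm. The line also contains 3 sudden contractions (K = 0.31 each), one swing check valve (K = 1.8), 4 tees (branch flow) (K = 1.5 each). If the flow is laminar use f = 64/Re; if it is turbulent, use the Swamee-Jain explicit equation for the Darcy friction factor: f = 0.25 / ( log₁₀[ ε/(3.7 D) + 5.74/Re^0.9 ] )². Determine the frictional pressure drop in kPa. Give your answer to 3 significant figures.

ΔP ≈ 262 kPa

Reynolds number Re = ρVD/μ = 1030 · 7.57 · 0.471 / 0.00121 = 3.035e+06.
Re > 4000 → turbulent. Relative roughness ε/D = 0.00261/0.471 = 0.00554. Swamee-Jain: f = 0.25/(log₁₀[0.00554/3.7 + 5.74/3.035e+06^0.9])² = 0.25/(log₁₀[0.0015 + 8.41e-06])² = 0.25/(-2.822)² = 0.03139.
Total minor-loss coefficient ΣK = 3·0.31 + 1·1.8 + 4·1.5 = 8.73.
ΔP = [f·L/D + ΣK]·(ρV²/2) = [0.03139·2.2/0.471 + 8.73]·(1030·7.57²/2) = [0.1466 + 8.73]·2.951e+04 = 2.62e+05 Pa.
ΔP = 2.62e+05 Pa = 262 kPa.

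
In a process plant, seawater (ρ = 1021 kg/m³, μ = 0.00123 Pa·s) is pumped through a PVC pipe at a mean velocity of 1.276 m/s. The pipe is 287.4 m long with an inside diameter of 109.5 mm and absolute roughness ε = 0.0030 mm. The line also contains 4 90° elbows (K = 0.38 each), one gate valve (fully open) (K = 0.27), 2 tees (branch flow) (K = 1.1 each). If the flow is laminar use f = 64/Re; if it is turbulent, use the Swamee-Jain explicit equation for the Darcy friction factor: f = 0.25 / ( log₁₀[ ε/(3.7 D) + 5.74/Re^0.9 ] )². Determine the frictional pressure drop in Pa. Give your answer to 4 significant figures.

ΔP ≈ 41500 Pa

Reynolds number Re = ρVD/μ = 1021 · 1.276 · 0.1095 / 0.00123 = 1.16e+05.
Re > 4000 → turbulent. Relative roughness ε/D = 3e-06/0.1095 = 2.74e-05. Swamee-Jain: f = 0.25/(log₁₀[2.74e-05/3.7 + 5.74/1.16e+05^0.9])² = 0.25/(log₁₀[7.4e-06 + 0.000159])² = 0.25/(-3.779)² = 0.0175.
Total minor-loss coefficient ΣK = 4·0.38 + 1·0.27 + 2·1.1 = 3.99.
ΔP = [f·L/D + ΣK]·(ρV²/2) = [0.0175·287.4/0.1095 + 3.99]·(1021·1.276²/2) = [45.94 + 3.99]·831.2 = 4.15e+04 Pa.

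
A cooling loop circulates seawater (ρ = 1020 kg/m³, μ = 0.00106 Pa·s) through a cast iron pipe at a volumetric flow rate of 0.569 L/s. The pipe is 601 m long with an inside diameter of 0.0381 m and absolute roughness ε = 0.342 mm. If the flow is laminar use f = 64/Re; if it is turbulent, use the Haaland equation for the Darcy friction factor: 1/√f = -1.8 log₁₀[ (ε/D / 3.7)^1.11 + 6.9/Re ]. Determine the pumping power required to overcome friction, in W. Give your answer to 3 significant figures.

Q = 0.569 L/s = 0.569/1000 = 0.000569 m³/s.
Cross-sectional area A = πD²/4 = π(0.0381)²/4 = 0.00114 m²; mean velocity V = Q/A = 0.000569/0.00114 = 0.4991 m/s.
Reynolds number Re = ρVD/μ = 1020 · 0.4991 · 0.0381 / 0.00106 = 1.83e+04.
Re > 4000 → turbulent. Relative roughness ε/D = 0.000342/0.0381 = 0.00898. Haaland: 1/√f = -1.8 log₁₀[(0.00898/3.7)^1.11 + 6.9/1.83e+04] = -1.8 log₁₀[0.00125 + 0.000377] = 5.019, so f = 0.0397.
Darcy-Weisbach: ΔP = f(L/D)(ρV²/2) = 0.0397·(601/0.0381)·(1020·0.4991²/2) = 0.0397·1.577e+04·127 = 7.955e+04 Pa.
Pumping power P = QΔP = 0.000569·7.955e+04 = 45.26 W = 45.3 W.

P ≈ 45.3 W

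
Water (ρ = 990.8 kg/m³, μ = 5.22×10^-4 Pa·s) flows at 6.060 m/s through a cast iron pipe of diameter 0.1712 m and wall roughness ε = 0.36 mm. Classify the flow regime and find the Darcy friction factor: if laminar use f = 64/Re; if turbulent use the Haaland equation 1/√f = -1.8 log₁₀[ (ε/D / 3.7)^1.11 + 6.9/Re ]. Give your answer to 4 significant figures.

Re = ρVD/μ = 990.8·6.06·0.1712/0.000522 = 1.969e+06.
Re > 4000 → turbulent. ε/D = 0.00036/0.1712 = 0.0021; Haaland: 1/√f = -1.8 log₁₀[0.00025 + 3.5e-06] = 6.473, so f = 0.02386.

f ≈ 0.02386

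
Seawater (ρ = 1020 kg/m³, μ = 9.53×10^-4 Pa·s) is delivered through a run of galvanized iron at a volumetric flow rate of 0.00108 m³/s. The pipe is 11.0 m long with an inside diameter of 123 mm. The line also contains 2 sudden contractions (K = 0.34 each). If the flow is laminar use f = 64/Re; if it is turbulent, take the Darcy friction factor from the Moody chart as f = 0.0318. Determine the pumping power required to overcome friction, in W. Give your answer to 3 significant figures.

Cross-sectional area A = πD²/4 = π(0.123)²/4 = 0.01188 m²; mean velocity V = Q/A = 0.00108/0.01188 = 0.09089 m/s.
Reynolds number Re = ρVD/μ = 1020 · 0.09089 · 0.123 / 0.000953 = 1.197e+04.
Re > 4000 → turbulent; use the Moody-chart value f = 0.0318.
Total minor-loss coefficient ΣK = 2·0.34 = 0.68.
ΔP = [f·L/D + ΣK]·(ρV²/2) = [0.0318·11/0.123 + 0.68]·(1020·0.09089²/2) = [2.844 + 0.68]·4.213 = 14.85 Pa.
Pumping power P = QΔP = 0.00108·14.85 = 0.01603 W = 0.0160 W.

P ≈ 0.0160 W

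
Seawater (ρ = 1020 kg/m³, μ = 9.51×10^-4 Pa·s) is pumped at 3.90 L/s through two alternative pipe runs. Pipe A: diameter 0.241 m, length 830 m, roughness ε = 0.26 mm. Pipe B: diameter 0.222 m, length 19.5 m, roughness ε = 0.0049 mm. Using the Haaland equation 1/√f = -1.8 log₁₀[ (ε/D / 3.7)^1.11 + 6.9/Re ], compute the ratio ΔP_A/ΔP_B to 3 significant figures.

Pipe A: V = Q/A = 0.0039/0.04562 = 0.08549 m/s; Re = 2.21e+04; ε/D = 0.00108; Haaland → f = 0.02725; ΔP_A = f(L/D)(ρV²/2) = 349.9 Pa.
Pipe B: V = Q/A = 0.0039/0.03871 = 0.1008 m/s; Re = 2.399e+04; ε/D = 2.21e-05; Haaland → f = 0.02465; ΔP_B = f(L/D)(ρV²/2) = 11.21 Pa.
ΔP_A/ΔP_B = 349.9/11.21 = 31.2.

ΔP_A/ΔP_B ≈ 31.2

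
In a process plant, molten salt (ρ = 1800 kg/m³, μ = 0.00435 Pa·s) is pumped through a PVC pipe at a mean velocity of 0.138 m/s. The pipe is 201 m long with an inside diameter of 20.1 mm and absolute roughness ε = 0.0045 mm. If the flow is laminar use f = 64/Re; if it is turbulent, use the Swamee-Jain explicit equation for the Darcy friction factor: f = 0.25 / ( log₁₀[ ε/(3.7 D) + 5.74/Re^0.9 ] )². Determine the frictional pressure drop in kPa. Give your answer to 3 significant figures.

ΔP ≈ 9.56 kPa

Reynolds number Re = ρVD/μ = 1800 · 0.138 · 0.0201 / 0.00435 = 1148.
Re < 2300 → laminar flow, so f = 64/Re = 64/1148 = 0.05576 (the turbulent correlation is not needed).
Darcy-Weisbach: ΔP = f(L/D)(ρV²/2) = 0.05576·(201/0.0201)·(1800·0.138²/2) = 0.05576·1e+04·17.14 = 9557 Pa.
ΔP = 9557 Pa = 9.56 kPa.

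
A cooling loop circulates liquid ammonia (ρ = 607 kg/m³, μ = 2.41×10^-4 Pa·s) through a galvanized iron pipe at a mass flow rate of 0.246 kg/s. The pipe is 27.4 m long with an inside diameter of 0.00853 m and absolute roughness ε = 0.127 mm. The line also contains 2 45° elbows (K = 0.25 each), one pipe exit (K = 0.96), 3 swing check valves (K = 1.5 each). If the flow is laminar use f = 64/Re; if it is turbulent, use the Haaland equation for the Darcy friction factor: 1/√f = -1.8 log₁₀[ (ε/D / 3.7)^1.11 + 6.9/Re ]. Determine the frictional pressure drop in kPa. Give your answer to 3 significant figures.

ΔP ≈ 2250 kPa

A = πD²/4 = π(0.00853)²/4 = 5.715e-05 m²; mean velocity V = ṁ/(ρA) = 0.246/(607 · 5.715e-05) = 7.092 m/s.
Reynolds number Re = ρVD/μ = 607 · 7.092 · 0.00853 / 0.000241 = 1.524e+05.
Re > 4000 → turbulent. Relative roughness ε/D = 0.000127/0.00853 = 0.0149. Haaland: 1/√f = -1.8 log₁₀[(0.0149/3.7)^1.11 + 6.9/1.524e+05] = -1.8 log₁₀[0.00219 + 4.53e-05] = 4.77, so f = 0.04395.
Total minor-loss coefficient ΣK = 2·0.25 + 1·0.96 + 3·1.5 = 5.96.
ΔP = [f·L/D + ΣK]·(ρV²/2) = [0.04395·27.4/0.00853 + 5.96]·(607·7.092²/2) = [141.2 + 5.96]·1.526e+04 = 2.246e+06 Pa.
ΔP = 2.246e+06 Pa = 2250 kPa.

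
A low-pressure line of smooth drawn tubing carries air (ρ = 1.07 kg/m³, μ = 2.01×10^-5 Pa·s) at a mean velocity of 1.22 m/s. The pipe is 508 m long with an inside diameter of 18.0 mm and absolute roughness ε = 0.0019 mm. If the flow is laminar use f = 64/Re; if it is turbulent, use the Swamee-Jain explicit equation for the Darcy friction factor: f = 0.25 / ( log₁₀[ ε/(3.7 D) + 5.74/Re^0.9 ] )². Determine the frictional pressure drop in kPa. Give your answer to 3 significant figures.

ΔP ≈ 1.23 kPa

Reynolds number Re = ρVD/μ = 1.07 · 1.22 · 0.018 / 2.01e-05 = 1169.
Re < 2300 → laminar flow, so f = 64/Re = 64/1169 = 0.05475 (the turbulent correlation is not needed).
Darcy-Weisbach: ΔP = f(L/D)(ρV²/2) = 0.05475·(508/0.018)·(1.07·1.22²/2) = 0.05475·2.822e+04·0.7963 = 1230 Pa.
ΔP = 1230 Pa = 1.23 kPa.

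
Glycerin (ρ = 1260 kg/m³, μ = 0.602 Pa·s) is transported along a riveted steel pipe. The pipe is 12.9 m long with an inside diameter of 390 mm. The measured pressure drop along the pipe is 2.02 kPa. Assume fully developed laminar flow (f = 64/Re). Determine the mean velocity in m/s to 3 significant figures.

For laminar flow, f = 64/Re with Re = ρVD/μ, so Darcy-Weisbach reduces to ΔP = 32μLV/D². Solving for V: V = ΔP·D²/(32μL) = 2020·(0.39)²/(32·0.602·12.9) = 1.236 m/s.
Check: Re = ρVD/μ = 1260·1.236·0.39/0.602 = 1009 < 2300, so the laminar assumption holds.

V ≈ 1.24 m/s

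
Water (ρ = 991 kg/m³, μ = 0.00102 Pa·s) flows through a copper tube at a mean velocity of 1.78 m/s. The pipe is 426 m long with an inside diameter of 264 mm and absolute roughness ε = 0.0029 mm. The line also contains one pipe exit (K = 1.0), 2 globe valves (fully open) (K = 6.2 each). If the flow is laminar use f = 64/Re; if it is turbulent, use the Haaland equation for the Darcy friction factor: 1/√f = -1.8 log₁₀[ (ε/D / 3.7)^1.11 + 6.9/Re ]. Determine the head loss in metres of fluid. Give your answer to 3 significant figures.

h_f ≈ 5.65 m

Reynolds number Re = ρVD/μ = 991 · 1.78 · 0.264 / 0.00102 = 4.566e+05.
Re > 4000 → turbulent. Relative roughness ε/D = 2.9e-06/0.264 = 1.1e-05. Haaland: 1/√f = -1.8 log₁₀[(1.1e-05/3.7)^1.11 + 6.9/4.566e+05] = -1.8 log₁₀[7.32e-07 + 1.51e-05] = 8.64, so f = 0.0134.
Total minor-loss coefficient ΣK = 1·1 + 2·6.2 = 13.4.
ΔP = [f·L/D + ΣK]·(ρV²/2) = [0.0134·426/0.264 + 13.4]·(991·1.78²/2) = [21.62 + 13.4]·1570 = 5.497e+04 Pa.
Head loss h_f = ΔP/(ρg) = 5.497e+04/(991·9.81) = 5.65 m.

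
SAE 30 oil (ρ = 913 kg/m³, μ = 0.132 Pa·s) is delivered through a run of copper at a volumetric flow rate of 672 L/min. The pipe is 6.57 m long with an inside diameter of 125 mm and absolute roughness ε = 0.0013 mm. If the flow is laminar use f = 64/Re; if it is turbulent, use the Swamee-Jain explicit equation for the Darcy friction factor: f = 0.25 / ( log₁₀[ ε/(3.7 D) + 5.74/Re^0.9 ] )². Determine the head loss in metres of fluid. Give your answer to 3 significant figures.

h_f ≈ 0.181 m

Q = 672 L/min = 672/60000 = 0.0112 m³/s.
Cross-sectional area A = πD²/4 = π(0.125)²/4 = 0.01227 m²; mean velocity V = Q/A = 0.0112/0.01227 = 0.9127 m/s.
Reynolds number Re = ρVD/μ = 913 · 0.9127 · 0.125 / 0.132 = 789.1.
Re < 2300 → laminar flow, so f = 64/Re = 64/789.1 = 0.08111 (the turbulent correlation is not needed).
Darcy-Weisbach: ΔP = f(L/D)(ρV²/2) = 0.08111·(6.57/0.125)·(913·0.9127²/2) = 0.08111·52.56·380.2 = 1621 Pa.
Head loss h_f = ΔP/(ρg) = 1621/(913·9.81) = 0.181 m.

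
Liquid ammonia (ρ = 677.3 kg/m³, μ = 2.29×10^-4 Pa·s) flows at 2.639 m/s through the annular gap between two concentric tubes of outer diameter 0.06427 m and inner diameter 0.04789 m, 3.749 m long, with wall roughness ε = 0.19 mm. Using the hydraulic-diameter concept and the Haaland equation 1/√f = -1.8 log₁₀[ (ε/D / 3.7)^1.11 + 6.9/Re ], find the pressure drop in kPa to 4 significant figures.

ΔP ≈ 21.79 kPa

Hydraulic diameter D_h = 4A/P = D_o - D_i = 0.06427 - 0.04789 = 0.01638 m.
Re = ρVD_h/μ = 677.3·2.639·0.01638/0.000229 = 1.278e+05.
ε/D_h = 0.00019/0.01638 = 0.0116; Haaland gives 1/√f = -1.8 log₁₀[0.00166+5.4e-05] = 4.978, so f = 0.04036.
ΔP = f(L/D_h)(ρV²/2) = 0.04036·3.749/0.01638·2358 = 2.179e+04 Pa.
ΔP = 21.79 kPa.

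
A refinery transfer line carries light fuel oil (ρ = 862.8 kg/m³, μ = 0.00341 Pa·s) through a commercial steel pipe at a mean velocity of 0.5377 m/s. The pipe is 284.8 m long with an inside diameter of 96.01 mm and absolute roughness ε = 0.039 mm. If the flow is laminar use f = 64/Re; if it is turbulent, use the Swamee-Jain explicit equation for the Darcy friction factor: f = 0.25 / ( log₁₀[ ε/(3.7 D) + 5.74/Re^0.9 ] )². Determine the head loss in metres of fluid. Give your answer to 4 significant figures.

h_f ≈ 1.295 m

Reynolds number Re = ρVD/μ = 862.8 · 0.5377 · 0.09601 / 0.00341 = 1.306e+04.
Re > 4000 → turbulent. Relative roughness ε/D = 3.9e-05/0.09601 = 0.000406. Swamee-Jain: f = 0.25/(log₁₀[0.000406/3.7 + 5.74/1.306e+04^0.9])² = 0.25/(log₁₀[0.00011 + 0.00113])² = 0.25/(-2.905)² = 0.02962.
Darcy-Weisbach: ΔP = f(L/D)(ρV²/2) = 0.02962·(284.8/0.09601)·(862.8·0.5377²/2) = 0.02962·2966·124.7 = 1.096e+04 Pa.
Head loss h_f = ΔP/(ρg) = 1.096e+04/(862.8·9.81) = 1.295 m.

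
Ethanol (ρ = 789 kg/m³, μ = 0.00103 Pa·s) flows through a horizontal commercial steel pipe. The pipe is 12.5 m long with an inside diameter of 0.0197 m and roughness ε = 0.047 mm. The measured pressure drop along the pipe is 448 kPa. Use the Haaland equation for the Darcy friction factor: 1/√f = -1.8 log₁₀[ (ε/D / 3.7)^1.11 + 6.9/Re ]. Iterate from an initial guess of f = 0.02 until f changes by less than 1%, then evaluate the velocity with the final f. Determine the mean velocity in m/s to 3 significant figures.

V ≈ 8.35 m/s

Rearranging Darcy-Weisbach: V = √(2·ΔP·D/(f·L·ρ)). With ε/D = 4.7e-05/0.0197 = 0.00239, iterate starting from f = 0.02:
  f = 0.02 → V = √(2·4.48e+05·0.0197/(0.02·12.5·789)) = 9.46 m/s; Re = ρVD/μ = 1.428e+05; f → 0.02557
  f = 0.02557 → V = 8.366 m/s; Re = 1.262e+05; f → 0.02569
Converged (Δf/f < 1%). With the final f = 0.02569: V = √(2·4.48e+05·0.0197/(0.02569·12.5·789)) = 8.346 m/s.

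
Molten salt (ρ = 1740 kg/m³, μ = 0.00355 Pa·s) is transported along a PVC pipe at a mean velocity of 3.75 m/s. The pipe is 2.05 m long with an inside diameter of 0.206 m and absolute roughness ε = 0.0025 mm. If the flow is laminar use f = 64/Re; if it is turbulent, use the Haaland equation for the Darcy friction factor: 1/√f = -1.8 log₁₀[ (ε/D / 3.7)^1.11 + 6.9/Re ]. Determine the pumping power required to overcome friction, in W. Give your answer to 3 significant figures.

P ≈ 211 W

Reynolds number Re = ρVD/μ = 1740 · 3.75 · 0.206 / 0.00355 = 3.786e+05.
Re > 4000 → turbulent. Relative roughness ε/D = 2.5e-06/0.206 = 1.21e-05. Haaland: 1/√f = -1.8 log₁₀[(1.21e-05/3.7)^1.11 + 6.9/3.786e+05] = -1.8 log₁₀[8.18e-07 + 1.82e-05] = 8.497, so f = 0.01385.
Darcy-Weisbach: ΔP = f(L/D)(ρV²/2) = 0.01385·(2.05/0.206)·(1740·3.75²/2) = 0.01385·9.951·1.223e+04 = 1686 Pa.
Q = V·A = 3.75·0.03333 = 0.125 m³/s.
Pumping power P = QΔP = 0.125·1686 = 210.8 W = 211 W.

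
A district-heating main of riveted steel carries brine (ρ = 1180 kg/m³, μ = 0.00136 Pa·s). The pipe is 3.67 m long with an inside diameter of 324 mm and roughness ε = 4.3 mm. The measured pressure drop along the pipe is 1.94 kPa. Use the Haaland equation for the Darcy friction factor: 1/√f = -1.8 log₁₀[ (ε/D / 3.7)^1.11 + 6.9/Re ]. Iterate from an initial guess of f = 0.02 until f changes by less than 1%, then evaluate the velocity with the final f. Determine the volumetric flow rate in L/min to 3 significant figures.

Rearranging Darcy-Weisbach: V = √(2·ΔP·D/(f·L·ρ)). With ε/D = 0.0043/0.324 = 0.0133, iterate starting from f = 0.02:
  f = 0.02 → V = √(2·1940·0.324/(0.02·3.67·1180)) = 3.81 m/s; Re = ρVD/μ = 1.071e+06; f → 0.04194
  f = 0.04194 → V = 2.631 m/s; Re = 7.396e+05; f → 0.04196
Converged (Δf/f < 1%). With the final f = 0.04196: V = √(2·1940·0.324/(0.04196·3.67·1180)) = 2.63 m/s.
Q = V·A = 2.63·(π/4·0.324²) = 0.2169 m³/s = 13000 L/min.

Q ≈ 13000 L/min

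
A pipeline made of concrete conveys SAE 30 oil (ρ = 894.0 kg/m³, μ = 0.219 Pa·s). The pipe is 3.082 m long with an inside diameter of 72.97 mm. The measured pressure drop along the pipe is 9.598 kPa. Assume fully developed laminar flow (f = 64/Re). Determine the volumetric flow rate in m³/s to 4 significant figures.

For laminar flow, f = 64/Re with Re = ρVD/μ, so Darcy-Weisbach reduces to ΔP = 32μLV/D². Solving for V: V = ΔP·D²/(32μL) = 9598·(0.07297)²/(32·0.219·3.082) = 2.366 m/s.
Check: Re = ρVD/μ = 894·2.366·0.07297/0.219 = 704.8 < 2300, so the laminar assumption holds.
Q = V·A = 2.366·(π/4·0.07297²) = 0.009895 m³/s = 0.009895 m³/s.

Q ≈ 0.009895 m³/s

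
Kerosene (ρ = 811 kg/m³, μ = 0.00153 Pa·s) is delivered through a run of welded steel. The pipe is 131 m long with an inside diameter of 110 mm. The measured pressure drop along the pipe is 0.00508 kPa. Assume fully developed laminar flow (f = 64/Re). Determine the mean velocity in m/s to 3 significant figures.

V ≈ 0.00958 m/s

For laminar flow, f = 64/Re with Re = ρVD/μ, so Darcy-Weisbach reduces to ΔP = 32μLV/D². Solving for V: V = ΔP·D²/(32μL) = 5.08·(0.11)²/(32·0.00153·131) = 0.009584 m/s.
Check: Re = ρVD/μ = 811·0.009584·0.11/0.00153 = 558.8 < 2300, so the laminar assumption holds.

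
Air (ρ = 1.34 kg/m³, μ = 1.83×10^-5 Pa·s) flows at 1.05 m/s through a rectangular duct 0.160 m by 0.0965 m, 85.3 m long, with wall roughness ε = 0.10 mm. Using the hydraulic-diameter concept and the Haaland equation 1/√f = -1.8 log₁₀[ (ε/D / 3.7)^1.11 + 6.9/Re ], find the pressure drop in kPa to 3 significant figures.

Hydraulic diameter D_h = 4A/P = 4·(0.16·0.0965)/(2·(0.16+0.0965)) = 0.06176/0.513 = 0.1204 m.
Re = ρVD_h/μ = 1.34·1.05·0.1204/1.83e-05 = 9256.
ε/D_h = 0.0001/0.1204 = 0.000831; Haaland gives 1/√f = -1.8 log₁₀[8.91e-05+0.000745] = 5.541, so f = 0.03257.
ΔP = f(L/D_h)(ρV²/2) = 0.03257·85.3/0.1204·0.7387 = 17.04 Pa.
ΔP = 0.0170 kPa.

ΔP ≈ 0.0170 kPa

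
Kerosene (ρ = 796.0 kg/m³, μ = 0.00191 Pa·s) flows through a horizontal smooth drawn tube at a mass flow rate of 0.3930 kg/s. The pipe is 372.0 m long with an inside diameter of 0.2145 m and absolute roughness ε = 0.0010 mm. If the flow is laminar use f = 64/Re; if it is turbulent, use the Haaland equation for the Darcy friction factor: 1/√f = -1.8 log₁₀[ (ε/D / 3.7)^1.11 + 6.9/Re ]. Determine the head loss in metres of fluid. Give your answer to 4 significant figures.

h_f ≈ 8.646×10^-4 m

A = πD²/4 = π(0.2145)²/4 = 0.03614 m²; mean velocity V = ṁ/(ρA) = 0.393/(796 · 0.03614) = 0.01366 m/s.
Reynolds number Re = ρVD/μ = 796 · 0.01366 · 0.2145 / 0.00191 = 1221.
Re < 2300 → laminar flow, so f = 64/Re = 64/1221 = 0.0524 (the turbulent correlation is not needed).
Darcy-Weisbach: ΔP = f(L/D)(ρV²/2) = 0.0524·(372/0.2145)·(796·0.01366²/2) = 0.0524·1734·0.07429 = 6.752 Pa.
Head loss h_f = ΔP/(ρg) = 6.752/(796·9.81) = 8.646×10^-4 m.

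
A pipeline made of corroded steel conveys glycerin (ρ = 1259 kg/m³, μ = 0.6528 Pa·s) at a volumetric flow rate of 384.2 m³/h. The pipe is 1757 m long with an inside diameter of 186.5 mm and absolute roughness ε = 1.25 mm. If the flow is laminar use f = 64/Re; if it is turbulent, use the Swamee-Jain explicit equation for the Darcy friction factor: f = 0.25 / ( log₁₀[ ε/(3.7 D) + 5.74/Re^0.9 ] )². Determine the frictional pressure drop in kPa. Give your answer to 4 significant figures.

ΔP ≈ 4122 kPa

Q = 384.2 m³/h = 384.2/3600 = 0.1067 m³/s.
Cross-sectional area A = πD²/4 = π(0.1865)²/4 = 0.02732 m²; mean velocity V = Q/A = 0.1067/0.02732 = 3.907 m/s.
Reynolds number Re = ρVD/μ = 1259 · 3.907 · 0.1865 / 0.653 = 1405.
Re < 2300 → laminar flow, so f = 64/Re = 64/1405 = 0.04555 (the turbulent correlation is not needed).
Darcy-Weisbach: ΔP = f(L/D)(ρV²/2) = 0.04555·(1757/0.1865)·(1259·3.907²/2) = 0.04555·9421·9607 = 4.122e+06 Pa.
ΔP = 4.122e+06 Pa = 4122 kPa.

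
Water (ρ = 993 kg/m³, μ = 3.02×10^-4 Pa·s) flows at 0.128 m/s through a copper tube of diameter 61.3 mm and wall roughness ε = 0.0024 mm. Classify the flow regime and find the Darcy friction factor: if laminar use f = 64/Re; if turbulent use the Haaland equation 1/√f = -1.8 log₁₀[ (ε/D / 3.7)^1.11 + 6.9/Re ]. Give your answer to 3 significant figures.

Re = ρVD/μ = 993·0.128·0.0613/0.000302 = 2.58e+04.
Re > 4000 → turbulent. ε/D = 2.4e-06/0.0613 = 3.92e-05; Haaland: 1/√f = -1.8 log₁₀[3e-06 + 0.000267] = 6.422, so f = 0.02425.

f ≈ 0.0242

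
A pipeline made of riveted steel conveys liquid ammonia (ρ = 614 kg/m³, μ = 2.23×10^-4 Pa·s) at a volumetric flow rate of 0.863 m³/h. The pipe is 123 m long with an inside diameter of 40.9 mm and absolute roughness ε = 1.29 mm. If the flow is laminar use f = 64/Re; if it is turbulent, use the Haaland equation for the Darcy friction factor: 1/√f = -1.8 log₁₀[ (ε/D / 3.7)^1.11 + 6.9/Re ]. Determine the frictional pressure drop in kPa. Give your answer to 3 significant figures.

Q = 0.863 m³/h = 0.863/3600 = 0.0002397 m³/s.
Cross-sectional area A = πD²/4 = π(0.0409)²/4 = 0.001314 m²; mean velocity V = Q/A = 0.0002397/0.001314 = 0.1825 m/s.
Reynolds number Re = ρVD/μ = 614 · 0.1825 · 0.0409 / 0.000223 = 2.055e+04.
Re > 4000 → turbulent. Relative roughness ε/D = 0.00129/0.0409 = 0.0315. Haaland: 1/√f = -1.8 log₁₀[(0.0315/3.7)^1.11 + 6.9/2.055e+04] = -1.8 log₁₀[0.00505 + 0.000336] = 4.084, so f = 0.05995.
Darcy-Weisbach: ΔP = f(L/D)(ρV²/2) = 0.05995·(123/0.0409)·(614·0.1825²/2) = 0.05995·3007·10.22 = 1843 Pa.
ΔP = 1843 Pa = 1.84 kPa.

ΔP ≈ 1.84 kPa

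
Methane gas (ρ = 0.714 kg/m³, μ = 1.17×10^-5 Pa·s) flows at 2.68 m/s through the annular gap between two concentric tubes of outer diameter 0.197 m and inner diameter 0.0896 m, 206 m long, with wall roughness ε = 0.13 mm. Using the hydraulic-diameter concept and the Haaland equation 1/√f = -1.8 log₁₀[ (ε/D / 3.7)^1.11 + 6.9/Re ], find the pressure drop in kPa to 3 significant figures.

ΔP ≈ 0.141 kPa

Hydraulic diameter D_h = 4A/P = D_o - D_i = 0.197 - 0.0896 = 0.1074 m.
Re = ρVD_h/μ = 0.714·2.68·0.1074/1.17e-05 = 1.757e+04.
ε/D_h = 0.00013/0.1074 = 0.00121; Haaland gives 1/√f = -1.8 log₁₀[0.000135+0.000393] = 5.899, so f = 0.02874.
ΔP = f(L/D_h)(ρV²/2) = 0.02874·206/0.1074·2.564 = 141.3 Pa.
ΔP = 0.141 kPa.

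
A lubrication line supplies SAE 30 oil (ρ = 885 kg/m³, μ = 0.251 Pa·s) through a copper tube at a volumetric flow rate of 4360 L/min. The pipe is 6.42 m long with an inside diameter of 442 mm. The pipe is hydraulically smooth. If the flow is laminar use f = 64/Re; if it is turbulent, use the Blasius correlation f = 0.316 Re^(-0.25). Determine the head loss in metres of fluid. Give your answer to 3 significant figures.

h_f ≈ 0.0144 m

Q = 4360 L/min = 4360/60000 = 0.07267 m³/s.
Cross-sectional area A = πD²/4 = π(0.442)²/4 = 0.1534 m²; mean velocity V = Q/A = 0.07267/0.1534 = 0.4736 m/s.
Reynolds number Re = ρVD/μ = 885 · 0.4736 · 0.442 / 0.251 = 738.1.
Re < 2300 → laminar flow, so f = 64/Re = 64/738.1 = 0.08671 (the turbulent correlation is not needed).
Darcy-Weisbach: ΔP = f(L/D)(ρV²/2) = 0.08671·(6.42/0.442)·(885·0.4736²/2) = 0.08671·14.52·99.25 = 125 Pa.
Head loss h_f = ΔP/(ρg) = 125/(885·9.81) = 0.0144 m.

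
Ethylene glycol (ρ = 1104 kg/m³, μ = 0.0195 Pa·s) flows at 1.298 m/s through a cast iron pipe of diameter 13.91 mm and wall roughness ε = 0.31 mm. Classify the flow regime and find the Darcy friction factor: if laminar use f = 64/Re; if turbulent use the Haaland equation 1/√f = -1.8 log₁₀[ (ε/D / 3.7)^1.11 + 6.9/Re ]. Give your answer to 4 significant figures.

f ≈ 0.06261

Re = ρVD/μ = 1104·1.298·0.01391/0.0195 = 1022.
Re < 2300 → laminar, so f = 64/Re = 0.06261 (roughness is irrelevant in laminar flow).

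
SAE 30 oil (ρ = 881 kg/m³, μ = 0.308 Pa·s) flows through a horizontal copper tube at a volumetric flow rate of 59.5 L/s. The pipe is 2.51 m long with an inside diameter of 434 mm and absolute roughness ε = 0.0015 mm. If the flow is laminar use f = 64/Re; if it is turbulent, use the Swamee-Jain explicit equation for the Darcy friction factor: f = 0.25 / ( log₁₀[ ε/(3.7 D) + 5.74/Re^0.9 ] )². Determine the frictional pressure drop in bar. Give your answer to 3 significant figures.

ΔP ≈ 5.28×10^-4 bar

Q = 59.5 L/s = 59.5/1000 = 0.0595 m³/s.
Cross-sectional area A = πD²/4 = π(0.434)²/4 = 0.1479 m²; mean velocity V = Q/A = 0.0595/0.1479 = 0.4022 m/s.
Reynolds number Re = ρVD/μ = 881 · 0.4022 · 0.434 / 0.308 = 499.3.
Re < 2300 → laminar flow, so f = 64/Re = 64/499.3 = 0.1282 (the turbulent correlation is not needed).
Darcy-Weisbach: ΔP = f(L/D)(ρV²/2) = 0.1282·(2.51/0.434)·(881·0.4022²/2) = 0.1282·5.783·71.26 = 52.83 Pa.
ΔP = 52.83 Pa = 5.28×10^-4 bar.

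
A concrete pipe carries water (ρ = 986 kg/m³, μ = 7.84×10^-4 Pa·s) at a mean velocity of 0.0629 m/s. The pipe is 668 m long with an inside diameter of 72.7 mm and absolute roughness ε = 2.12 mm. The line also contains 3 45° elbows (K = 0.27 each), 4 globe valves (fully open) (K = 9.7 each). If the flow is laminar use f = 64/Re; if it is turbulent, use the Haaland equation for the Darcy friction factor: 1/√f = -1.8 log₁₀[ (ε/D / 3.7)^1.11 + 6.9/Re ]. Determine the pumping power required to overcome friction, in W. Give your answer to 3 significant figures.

Reynolds number Re = ρVD/μ = 986 · 0.0629 · 0.0727 / 0.000784 = 5751.
Re > 4000 → turbulent. Relative roughness ε/D = 0.00212/0.0727 = 0.0292. Haaland: 1/√f = -1.8 log₁₀[(0.0292/3.7)^1.11 + 6.9/5751] = -1.8 log₁₀[0.00463 + 0.0012] = 4.022, so f = 0.06181.
Total minor-loss coefficient ΣK = 3·0.27 + 4·9.7 = 39.6.
ΔP = [f·L/D + ΣK]·(ρV²/2) = [0.06181·668/0.0727 + 39.6]·(986·0.0629²/2) = [567.9 + 39.6]·1.951 = 1185 Pa.
Q = V·A = 0.0629·0.004151 = 0.0002611 m³/s.
Pumping power P = QΔP = 0.0002611·1185 = 0.3094 W = 0.309 W.

P ≈ 0.309 W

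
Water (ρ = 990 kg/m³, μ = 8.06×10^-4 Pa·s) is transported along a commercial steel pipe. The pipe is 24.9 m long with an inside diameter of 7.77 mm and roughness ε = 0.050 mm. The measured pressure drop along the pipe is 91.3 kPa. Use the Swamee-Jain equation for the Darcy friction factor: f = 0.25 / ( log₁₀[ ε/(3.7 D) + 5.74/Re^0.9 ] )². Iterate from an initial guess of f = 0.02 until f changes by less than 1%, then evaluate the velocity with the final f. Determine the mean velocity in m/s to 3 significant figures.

V ≈ 1.21 m/s

Rearranging Darcy-Weisbach: V = √(2·ΔP·D/(f·L·ρ)). With ε/D = 5e-05/0.00777 = 0.00644, iterate starting from f = 0.02:
  f = 0.02 → V = √(2·9.13e+04·0.00777/(0.02·24.9·990)) = 1.696 m/s; Re = ρVD/μ = 1.619e+04; f → 0.03777
  f = 0.03777 → V = 1.235 m/s; Re = 1.178e+04; f → 0.0392
  f = 0.0392 → V = 1.212 m/s; Re = 1.156e+04; f → 0.0393
Converged (Δf/f < 1%). With the final f = 0.0393: V = √(2·9.13e+04·0.00777/(0.0393·24.9·990)) = 1.21 m/s.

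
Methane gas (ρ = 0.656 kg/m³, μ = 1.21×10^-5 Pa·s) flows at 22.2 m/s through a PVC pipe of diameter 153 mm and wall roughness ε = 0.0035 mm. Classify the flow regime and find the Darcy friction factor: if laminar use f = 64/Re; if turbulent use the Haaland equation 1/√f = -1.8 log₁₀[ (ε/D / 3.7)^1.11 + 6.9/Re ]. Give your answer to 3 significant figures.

Re = ρVD/μ = 0.656·22.2·0.153/1.21e-05 = 1.841e+05.
Re > 4000 → turbulent. ε/D = 3.5e-06/0.153 = 2.29e-05; Haaland: 1/√f = -1.8 log₁₀[1.65e-06 + 3.75e-05] = 7.934, so f = 0.01589.

f ≈ 0.0159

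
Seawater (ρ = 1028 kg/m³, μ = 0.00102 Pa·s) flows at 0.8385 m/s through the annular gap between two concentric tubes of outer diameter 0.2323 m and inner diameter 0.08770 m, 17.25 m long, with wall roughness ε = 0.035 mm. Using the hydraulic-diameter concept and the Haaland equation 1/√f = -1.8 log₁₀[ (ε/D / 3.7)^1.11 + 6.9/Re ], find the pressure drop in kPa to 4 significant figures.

Hydraulic diameter D_h = 4A/P = D_o - D_i = 0.2323 - 0.0877 = 0.1446 m.
Re = ρVD_h/μ = 1028·0.8385·0.1446/0.00102 = 1.222e+05.
ε/D_h = 3.5e-05/0.1446 = 0.000242; Haaland gives 1/√f = -1.8 log₁₀[2.27e-05+5.65e-05] = 7.383, so f = 0.01835.
ΔP = f(L/D_h)(ρV²/2) = 0.01835·17.25/0.1446·361.4 = 790.9 Pa.
ΔP = 0.7909 kPa.

ΔP ≈ 0.7909 kPa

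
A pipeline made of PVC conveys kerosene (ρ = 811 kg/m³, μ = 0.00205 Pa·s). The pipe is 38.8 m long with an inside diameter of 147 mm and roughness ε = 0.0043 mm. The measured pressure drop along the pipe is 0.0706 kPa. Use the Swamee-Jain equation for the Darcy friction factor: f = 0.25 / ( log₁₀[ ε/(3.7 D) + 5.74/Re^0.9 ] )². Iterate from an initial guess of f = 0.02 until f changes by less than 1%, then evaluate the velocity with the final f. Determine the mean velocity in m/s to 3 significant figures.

V ≈ 0.142 m/s

Rearranging Darcy-Weisbach: V = √(2·ΔP·D/(f·L·ρ)). With ε/D = 4.3e-06/0.147 = 2.93e-05, iterate starting from f = 0.02:
  f = 0.02 → V = √(2·70.6·0.147/(0.02·38.8·811)) = 0.1816 m/s; Re = ρVD/μ = 1.056e+04; f → 0.03057
  f = 0.03057 → V = 0.1469 m/s; Re = 8543; f → 0.03241
  f = 0.03241 → V = 0.1427 m/s; Re = 8297; f → 0.03267
Converged (Δf/f < 1%). With the final f = 0.03267: V = √(2·70.6·0.147/(0.03267·38.8·811)) = 0.1421 m/s.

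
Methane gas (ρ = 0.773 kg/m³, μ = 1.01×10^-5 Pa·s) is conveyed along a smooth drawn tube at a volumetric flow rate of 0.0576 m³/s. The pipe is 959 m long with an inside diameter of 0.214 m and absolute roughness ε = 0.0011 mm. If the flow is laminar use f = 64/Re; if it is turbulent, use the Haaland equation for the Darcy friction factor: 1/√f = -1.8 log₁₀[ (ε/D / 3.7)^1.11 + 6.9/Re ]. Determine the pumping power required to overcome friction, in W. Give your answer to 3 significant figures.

P ≈ 6.16 W

Cross-sectional area A = πD²/4 = π(0.214)²/4 = 0.03597 m²; mean velocity V = Q/A = 0.0576/0.03597 = 1.601 m/s.
Reynolds number Re = ρVD/μ = 0.773 · 1.601 · 0.214 / 1.01e-05 = 2.623e+04.
Re > 4000 → turbulent. Relative roughness ε/D = 1.1e-06/0.214 = 5.14e-06. Haaland: 1/√f = -1.8 log₁₀[(5.14e-06/3.7)^1.11 + 6.9/2.623e+04] = -1.8 log₁₀[3.15e-07 + 0.000263] = 6.443, so f = 0.02409.
Darcy-Weisbach: ΔP = f(L/D)(ρV²/2) = 0.02409·(959/0.214)·(0.773·1.601²/2) = 0.02409·4481·0.9912 = 107 Pa.
Pumping power P = QΔP = 0.0576·107 = 6.163 W = 6.16 W.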